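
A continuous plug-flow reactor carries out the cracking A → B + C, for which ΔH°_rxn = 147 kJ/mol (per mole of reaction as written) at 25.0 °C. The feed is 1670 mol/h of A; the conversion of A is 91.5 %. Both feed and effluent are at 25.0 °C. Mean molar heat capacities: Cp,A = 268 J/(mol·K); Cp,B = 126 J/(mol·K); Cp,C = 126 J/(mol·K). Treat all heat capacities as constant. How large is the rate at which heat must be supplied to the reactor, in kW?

Q_in = 62.4 kW

Extent of reaction ξ = 0.915 × 1670 = 1528 mol/h
Reaction term: ξ·ΔH°_rxn = 1528 × 147 = 224620 kJ/h
Q = ΔH = 224620 kJ/h = 62.395 kW
Heat supplied = 62.395 kW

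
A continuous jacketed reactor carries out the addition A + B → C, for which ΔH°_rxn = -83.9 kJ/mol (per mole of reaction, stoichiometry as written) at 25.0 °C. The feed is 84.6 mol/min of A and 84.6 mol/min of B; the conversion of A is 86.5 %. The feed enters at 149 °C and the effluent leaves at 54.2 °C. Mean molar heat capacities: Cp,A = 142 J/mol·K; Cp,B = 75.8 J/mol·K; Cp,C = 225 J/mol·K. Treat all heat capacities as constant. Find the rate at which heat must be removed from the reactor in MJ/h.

Q_out = 472 MJ/h

Extent of reaction ξ = 0.865 × 84.6 = 73.179 mol/min
Reaction term: ξ·ΔH°_rxn = 73.179 × -83.9 = -6139.7 kJ/min
Sensible, feed 149→25 °C: -2284.8 kJ/min
Outlet flows (mol/min): A 11.421, B 11.421, C 73.179
Sensible, products 25→54.2 °C: 553.42 kJ/min
Q = ΔH = -7871.1 kJ/min = -131.19 kW
Heat removed = 472.27 MJ/h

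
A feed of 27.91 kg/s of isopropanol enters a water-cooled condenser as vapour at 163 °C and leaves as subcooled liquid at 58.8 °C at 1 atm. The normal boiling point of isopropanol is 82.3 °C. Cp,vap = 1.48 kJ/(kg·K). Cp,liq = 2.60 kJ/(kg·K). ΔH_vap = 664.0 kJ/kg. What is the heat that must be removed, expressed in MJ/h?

vapour 163→82.3 °C: -119.44 kJ/kg
condensation at 82.3 °C: -664 kJ/kg
liquid 82.3→58.8 °C: -61.1 kJ/kg
Δh = -119.44 + -664 + -61.1 = -844.54 kJ/kg
Q = ṁ·Δh = 27.91 kg/s × -844.54 kJ/kg = -23571 kJ/s
|Q| = 23571 kW = 84856 MJ/h

Q_c = 84900 MJ/h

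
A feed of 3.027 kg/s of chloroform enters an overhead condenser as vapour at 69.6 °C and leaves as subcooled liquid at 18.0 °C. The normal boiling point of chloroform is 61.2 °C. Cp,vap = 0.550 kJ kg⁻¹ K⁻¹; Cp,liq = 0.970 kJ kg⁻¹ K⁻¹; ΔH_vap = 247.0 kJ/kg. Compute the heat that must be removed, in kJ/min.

vapour 69.6→61.2 °C: -4.62 kJ/kg
condensation at 61.2 °C: -247 kJ/kg
liquid 61.2→18.0 °C: -41.904 kJ/kg
Δh = -4.62 + -247 + -41.904 = -293.52 kJ/kg
Q = ṁ·Δh = 3.027 kg/s × -293.52 kJ/kg = -888.5 kJ/s
|Q| = 888.5 kW = 53310 kJ/min

Q_c = 53300 kJ/min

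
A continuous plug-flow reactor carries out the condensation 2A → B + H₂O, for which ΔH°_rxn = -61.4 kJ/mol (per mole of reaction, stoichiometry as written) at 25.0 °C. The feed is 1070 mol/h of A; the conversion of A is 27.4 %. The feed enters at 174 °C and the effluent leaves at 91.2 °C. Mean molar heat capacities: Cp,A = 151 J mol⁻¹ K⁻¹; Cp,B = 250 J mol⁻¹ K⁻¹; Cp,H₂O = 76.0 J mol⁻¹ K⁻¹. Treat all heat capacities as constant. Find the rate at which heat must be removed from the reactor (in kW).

Extent of reaction ξ = 0.274 × 1070 / 2 = 146.59 mol/h
Reaction term: ξ·ΔH°_rxn = 146.59 × -61.4 = -9000.6 kJ/h
Sensible, feed 174→25 °C: -24074 kJ/h
Outlet flows (mol/h): A 776.82, B 146.59, H₂O 146.59
Sensible, products 25→91.2 °C: 10929 kJ/h
Q = ΔH = -22146 kJ/h = -6.1516 kW
Heat removed = 6.1516 kW

Q_out = 6.15 kW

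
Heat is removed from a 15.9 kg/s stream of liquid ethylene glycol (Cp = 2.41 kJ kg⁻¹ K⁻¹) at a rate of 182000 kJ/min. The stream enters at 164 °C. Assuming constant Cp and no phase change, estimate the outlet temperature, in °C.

T_out = 84.8 °C

Q = 182000 kJ/min = 3033.3 kJ/s
ΔT = Q/(ṁ·Cp) = 3033.3/(15.9×2.41) = 79.16 K
T_out = 164 − 79.16 = 84.84 °C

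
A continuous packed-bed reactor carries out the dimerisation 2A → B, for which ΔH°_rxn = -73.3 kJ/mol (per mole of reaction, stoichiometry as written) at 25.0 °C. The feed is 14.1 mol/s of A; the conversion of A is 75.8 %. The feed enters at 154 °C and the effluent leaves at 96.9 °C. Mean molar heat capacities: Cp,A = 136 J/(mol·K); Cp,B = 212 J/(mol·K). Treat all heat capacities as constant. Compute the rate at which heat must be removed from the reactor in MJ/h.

Extent of reaction ξ = 0.758 × 14.1 / 2 = 5.3439 mol/s
Reaction term: ξ·ΔH°_rxn = 5.3439 × -73.3 = -391.71 kJ/s
Sensible, feed 154→25 °C: -247.37 kJ/s
Outlet flows (mol/s): A 3.4122, B 5.3439
Sensible, products 25→96.9 °C: 114.82 kJ/s
Q = ΔH = -524.26 kJ/s = -524.26 kW
Heat removed = 1887.3 MJ/h

Q_out = 1890 MJ/h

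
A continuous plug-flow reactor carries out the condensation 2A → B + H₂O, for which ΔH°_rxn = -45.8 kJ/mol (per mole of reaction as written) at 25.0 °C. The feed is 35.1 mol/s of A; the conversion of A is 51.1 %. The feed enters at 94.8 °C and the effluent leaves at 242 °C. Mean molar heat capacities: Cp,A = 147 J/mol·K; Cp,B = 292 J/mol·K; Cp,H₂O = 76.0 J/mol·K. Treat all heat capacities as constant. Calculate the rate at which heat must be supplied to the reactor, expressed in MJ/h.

Extent of reaction ξ = 0.511 × 35.1 / 2 = 8.968 mol/s
Reaction term: ξ·ΔH°_rxn = 8.968 × -45.8 = -410.74 kJ/s
Sensible, feed 94.8→25 °C: -360.15 kJ/s
Outlet flows (mol/s): A 17.164, B 8.968, H₂O 8.968
Sensible, products 25→242 °C: 1263.7 kJ/s
Q = ΔH = 492.78 kJ/s = 492.78 kW
Heat supplied = 1774 MJ/h

Q_in = 1770 MJ/h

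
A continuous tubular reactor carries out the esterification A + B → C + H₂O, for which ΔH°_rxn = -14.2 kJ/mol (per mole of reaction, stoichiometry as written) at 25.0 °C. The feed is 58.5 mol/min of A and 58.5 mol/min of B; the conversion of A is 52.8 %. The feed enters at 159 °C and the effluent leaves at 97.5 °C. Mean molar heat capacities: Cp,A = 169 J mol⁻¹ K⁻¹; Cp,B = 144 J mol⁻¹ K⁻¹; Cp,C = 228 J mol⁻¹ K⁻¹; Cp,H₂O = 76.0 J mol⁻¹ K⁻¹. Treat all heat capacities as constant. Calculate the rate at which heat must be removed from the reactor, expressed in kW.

Q_out = 26.4 kW

Extent of reaction ξ = 0.528 × 58.5 = 30.888 mol/min
Reaction term: ξ·ΔH°_rxn = 30.888 × -14.2 = -438.61 kJ/min
Sensible, feed 159→25 °C: -2453.6 kJ/min
Outlet flows (mol/min): A 27.612, B 27.612, C 30.888, H₂O 30.888
Sensible, products 25→97.5 °C: 1307.4 kJ/min
Q = ΔH = -1584.9 kJ/min = -26.414 kW
Heat removed = 26.414 kW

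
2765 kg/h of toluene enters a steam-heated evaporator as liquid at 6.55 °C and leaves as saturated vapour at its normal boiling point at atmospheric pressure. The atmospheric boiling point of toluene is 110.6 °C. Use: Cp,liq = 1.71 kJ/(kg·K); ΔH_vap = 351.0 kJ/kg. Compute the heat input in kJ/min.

liquid 6.55→110.6 °C: 177.93 kJ/kg
vaporisation at 110.6 °C: 351 kJ/kg
Δh = 177.93 + 351 = 528.93 kJ/kg
Q = ṁ·Δh = 2765 kg/h × 528.93 kJ/kg = 1.4625e+06 kJ/h
|Q| = 406.24 kW = 24375 kJ/min

Q = 24400 kJ/min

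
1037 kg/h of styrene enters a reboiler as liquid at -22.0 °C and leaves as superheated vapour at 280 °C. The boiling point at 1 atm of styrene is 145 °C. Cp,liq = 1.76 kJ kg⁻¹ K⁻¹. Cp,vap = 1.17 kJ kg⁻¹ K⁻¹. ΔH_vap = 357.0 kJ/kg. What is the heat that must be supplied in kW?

Q = 233 kW

liquid -22.0→145 °C: 293.92 kJ/kg
vaporisation at 145 °C: 357 kJ/kg
vapour 145→280 °C: 157.95 kJ/kg
Δh = 293.92 + 357 + 157.95 = 808.87 kJ/kg
Q = ṁ·Δh = 1037 kg/h × 808.87 kJ/kg = 838800 kJ/h
|Q| = 233 kW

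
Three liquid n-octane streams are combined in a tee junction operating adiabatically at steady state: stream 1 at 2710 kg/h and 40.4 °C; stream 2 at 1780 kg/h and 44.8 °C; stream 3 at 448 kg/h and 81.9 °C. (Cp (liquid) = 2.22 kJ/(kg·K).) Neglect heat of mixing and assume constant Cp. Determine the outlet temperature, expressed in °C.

T_out = 45.8 °C

Energy balance with Q = 0: Σ ṁᵢCp,ᵢ(T_out − Tᵢ) = 0
T_out = Σ ṁᵢCp,ᵢTᵢ / Σ ṁᵢCp,ᵢ
      = 501540 / 10962 = 45.751 °C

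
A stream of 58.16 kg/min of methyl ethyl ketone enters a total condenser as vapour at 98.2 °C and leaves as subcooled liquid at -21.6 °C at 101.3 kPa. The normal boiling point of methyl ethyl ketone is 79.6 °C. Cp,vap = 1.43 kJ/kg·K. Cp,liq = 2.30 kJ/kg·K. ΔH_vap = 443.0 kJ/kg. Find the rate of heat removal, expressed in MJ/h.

vapour 98.2→79.6 °C: -26.598 kJ/kg
condensation at 79.6 °C: -443 kJ/kg
liquid 79.6→-21.6 °C: -232.76 kJ/kg
Δh = -26.598 + -443 + -232.76 = -702.36 kJ/kg
Q = ṁ·Δh = 58.16 kg/min × -702.36 kJ/kg = -40849 kJ/min
|Q| = 680.82 kW = 2450.9 MJ/h

Q_c = 2450 MJ/h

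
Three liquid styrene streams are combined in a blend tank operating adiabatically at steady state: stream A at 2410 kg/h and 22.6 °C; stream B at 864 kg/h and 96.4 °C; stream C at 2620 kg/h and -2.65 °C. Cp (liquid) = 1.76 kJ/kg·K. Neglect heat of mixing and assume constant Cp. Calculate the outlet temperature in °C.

No heat crosses the boundary, so H_out = H_in.
T_out = Σ ṁᵢCp,ᵢTᵢ / Σ ṁᵢCp,ᵢ
      = 230230 / 10373 = 22.194 °C

T_out = 22.2 °C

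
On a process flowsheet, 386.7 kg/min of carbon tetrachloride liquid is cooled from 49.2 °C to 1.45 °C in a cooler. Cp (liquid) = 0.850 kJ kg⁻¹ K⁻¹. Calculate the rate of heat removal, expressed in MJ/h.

Q = ṁ·Cp·ΔT = 386.7 × 0.850 × (1.45 − 49.2) = -15695 kJ/min
Converting: 15695 / 60 s = 261.59 kW
Cooling duty = 941.71 MJ/h

Q_c = 942 MJ/h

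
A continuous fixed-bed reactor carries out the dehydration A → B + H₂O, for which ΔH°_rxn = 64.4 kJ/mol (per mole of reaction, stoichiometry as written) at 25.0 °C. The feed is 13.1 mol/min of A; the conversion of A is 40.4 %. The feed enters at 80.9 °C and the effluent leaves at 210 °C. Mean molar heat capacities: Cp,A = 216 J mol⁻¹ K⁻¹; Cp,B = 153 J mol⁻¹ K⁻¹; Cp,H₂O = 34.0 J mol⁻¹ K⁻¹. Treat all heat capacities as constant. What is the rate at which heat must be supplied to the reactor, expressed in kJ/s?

Q_in = 11.3 kJ/s

Extent of reaction ξ = 0.404 × 13.1 = 5.2924 mol/min
Reaction term: ξ·ΔH°_rxn = 5.2924 × 64.4 = 340.83 kJ/min
Sensible, feed 80.9→25 °C: -158.17 kJ/min
Outlet flows (mol/min): A 7.8076, B 5.2924, H₂O 5.2924
Sensible, products 25→210 °C: 495.08 kJ/min
Q = ΔH = 677.74 kJ/min = 11.296 kW
Heat supplied = 11.296 kJ/s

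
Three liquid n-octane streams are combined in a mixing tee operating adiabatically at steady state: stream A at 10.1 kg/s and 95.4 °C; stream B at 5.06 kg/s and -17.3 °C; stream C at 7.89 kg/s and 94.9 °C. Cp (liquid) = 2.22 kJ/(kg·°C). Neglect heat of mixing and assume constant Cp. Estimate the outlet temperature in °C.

Energy balance with Q = 0: Σ ṁᵢCp,ᵢ(T_out − Tᵢ) = 0
T_out = Σ ṁᵢCp,ᵢTᵢ / Σ ṁᵢCp,ᵢ
      = 3607 / 51.171 = 70.489 °C

T_out = 70.5 °C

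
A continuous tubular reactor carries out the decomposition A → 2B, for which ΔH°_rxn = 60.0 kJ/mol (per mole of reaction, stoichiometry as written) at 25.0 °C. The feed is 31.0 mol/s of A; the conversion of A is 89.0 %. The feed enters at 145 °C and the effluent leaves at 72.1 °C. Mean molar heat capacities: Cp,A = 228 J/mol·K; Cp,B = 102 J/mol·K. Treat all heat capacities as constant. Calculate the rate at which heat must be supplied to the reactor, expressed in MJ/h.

Extent of reaction ξ = 0.890 × 31.0 = 27.59 mol/s
Reaction term: ξ·ΔH°_rxn = 27.59 × 60.0 = 1655.4 kJ/s
Sensible, feed 145→25 °C: -848.16 kJ/s
Outlet flows (mol/s): A 3.41, B 55.18
Sensible, products 25→72.1 °C: 301.72 kJ/s
Q = ΔH = 1109 kJ/s = 1109 kW
Heat supplied = 3992.2 MJ/h

Q_in = 3990 MJ/h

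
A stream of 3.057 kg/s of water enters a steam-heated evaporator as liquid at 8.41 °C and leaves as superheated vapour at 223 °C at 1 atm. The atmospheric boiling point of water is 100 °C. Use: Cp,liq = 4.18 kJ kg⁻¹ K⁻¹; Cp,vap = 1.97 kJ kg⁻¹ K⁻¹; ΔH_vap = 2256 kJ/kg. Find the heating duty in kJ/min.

liquid 8.41→100 °C: 382.85 kJ/kg
vaporisation at 100 °C: 2256 kJ/kg
vapour 100→223 °C: 242.31 kJ/kg
Δh = 382.85 + 2256 + 242.31 = 2881.2 kJ/kg
Q = ṁ·Δh = 3.057 kg/s × 2881.2 kJ/kg = 8807.7 kJ/s
|Q| = 8807.7 kW = 528460 kJ/min

Q = 528000 kJ/min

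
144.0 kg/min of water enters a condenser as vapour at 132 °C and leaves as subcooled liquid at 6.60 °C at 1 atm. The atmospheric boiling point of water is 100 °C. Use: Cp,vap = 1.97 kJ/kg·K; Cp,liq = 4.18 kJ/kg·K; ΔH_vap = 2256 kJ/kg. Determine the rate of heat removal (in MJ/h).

Q_c = 23400 MJ/h

vapour 132→100 °C: -63.04 kJ/kg
condensation at 100 °C: -2256 kJ/kg
liquid 100→6.60 °C: -390.41 kJ/kg
Δh = -63.04 + -2256 + -390.41 = -2709.5 kJ/kg
Q = ṁ·Δh = 144.0 kg/min × -2709.5 kJ/kg = -390160 kJ/min
|Q| = 6502.7 kW = 23410 MJ/h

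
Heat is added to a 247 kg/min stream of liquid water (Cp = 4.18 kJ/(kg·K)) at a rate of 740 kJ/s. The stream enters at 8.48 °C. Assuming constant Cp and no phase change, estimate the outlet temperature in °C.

Q = 740 kJ/s = 44400 kJ/min
ΔT = Q/(ṁ·Cp) = 44400/(247×4.18) = 43.004 K
T_out = 8.48 + 43.004 = 51.484 °C

T_out = 51.5 °C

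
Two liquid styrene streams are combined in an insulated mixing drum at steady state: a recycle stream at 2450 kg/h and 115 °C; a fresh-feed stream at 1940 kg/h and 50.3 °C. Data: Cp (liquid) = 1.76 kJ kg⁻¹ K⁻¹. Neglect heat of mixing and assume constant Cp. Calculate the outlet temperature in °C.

T_out = 86.4 °C

Adiabatic, steady state ⇒ Σ ṁᵢCp,ᵢ(T_out − Tᵢ) = 0
T_out = Σ ṁᵢCp,ᵢTᵢ / Σ ṁᵢCp,ᵢ
      = 667620 / 7726.4 = 86.408 °C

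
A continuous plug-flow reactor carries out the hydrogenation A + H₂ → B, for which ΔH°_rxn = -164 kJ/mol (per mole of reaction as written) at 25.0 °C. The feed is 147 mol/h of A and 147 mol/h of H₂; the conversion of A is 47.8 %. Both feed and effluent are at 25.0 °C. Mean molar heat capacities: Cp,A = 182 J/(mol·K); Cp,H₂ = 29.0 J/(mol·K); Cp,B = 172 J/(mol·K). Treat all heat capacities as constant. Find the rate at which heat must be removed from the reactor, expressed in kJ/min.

Q_out = 192 kJ/min

Extent of reaction ξ = 0.478 × 147 = 70.266 mol/h
Reaction term: ξ·ΔH°_rxn = 70.266 × -164 = -11524 kJ/h
Q = ΔH = -11524 kJ/h = -3.201 kW
Heat removed = 192.06 kJ/min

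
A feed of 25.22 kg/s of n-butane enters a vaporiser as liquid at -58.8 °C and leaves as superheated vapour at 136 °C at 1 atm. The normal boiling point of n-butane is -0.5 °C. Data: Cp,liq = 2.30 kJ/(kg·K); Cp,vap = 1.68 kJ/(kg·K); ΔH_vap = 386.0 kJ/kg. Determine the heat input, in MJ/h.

Q = 68000 MJ/h

liquid -58.8→-0.5 °C: 134.09 kJ/kg
vaporisation at -0.5 °C: 386 kJ/kg
vapour -0.5→136 °C: 229.32 kJ/kg
Δh = 134.09 + 386 + 229.32 = 749.41 kJ/kg
Q = ṁ·Δh = 25.22 kg/s × 749.41 kJ/kg = 18900 kJ/s
|Q| = 18900 kW = 68040 MJ/h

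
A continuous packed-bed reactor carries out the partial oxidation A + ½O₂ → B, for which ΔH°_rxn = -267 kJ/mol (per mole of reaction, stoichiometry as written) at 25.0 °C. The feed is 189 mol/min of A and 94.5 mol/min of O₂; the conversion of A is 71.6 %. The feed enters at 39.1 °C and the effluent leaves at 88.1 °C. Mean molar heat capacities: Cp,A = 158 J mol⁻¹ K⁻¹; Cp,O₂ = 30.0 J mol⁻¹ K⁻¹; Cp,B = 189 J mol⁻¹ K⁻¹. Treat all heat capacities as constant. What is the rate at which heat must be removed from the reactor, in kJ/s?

Q_out = 573 kJ/s

Extent of reaction ξ = 0.716 × 189 = 135.32 mol/min
Reaction term: ξ·ΔH°_rxn = 135.32 × -267 = -36132 kJ/min
Sensible, feed 39.1→25 °C: -461.03 kJ/min
Outlet flows (mol/min): A 53.676, O₂ 26.838, B 135.32
Sensible, products 25→88.1 °C: 2199.8 kJ/min
Q = ΔH = -34393 kJ/min = -573.21 kW
Heat removed = 573.21 kJ/s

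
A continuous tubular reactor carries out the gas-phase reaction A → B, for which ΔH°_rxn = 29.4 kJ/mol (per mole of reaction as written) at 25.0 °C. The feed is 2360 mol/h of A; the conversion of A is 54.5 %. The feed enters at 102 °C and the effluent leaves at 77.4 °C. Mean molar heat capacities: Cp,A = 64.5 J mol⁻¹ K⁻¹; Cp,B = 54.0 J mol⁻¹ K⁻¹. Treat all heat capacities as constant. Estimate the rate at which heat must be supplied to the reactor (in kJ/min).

Q_in = 556 kJ/min

Extent of reaction ξ = 0.545 × 2360 = 1286.2 mol/h
Reaction term: ξ·ΔH°_rxn = 1286.2 × 29.4 = 37814 kJ/h
Sensible, feed 102→25 °C: -11721 kJ/h
Outlet flows (mol/h): A 1073.8, B 1286.2
Sensible, products 25→77.4 °C: 7268.7 kJ/h
Q = ΔH = 33362 kJ/h = 9.2672 kW
Heat supplied = 556.03 kJ/min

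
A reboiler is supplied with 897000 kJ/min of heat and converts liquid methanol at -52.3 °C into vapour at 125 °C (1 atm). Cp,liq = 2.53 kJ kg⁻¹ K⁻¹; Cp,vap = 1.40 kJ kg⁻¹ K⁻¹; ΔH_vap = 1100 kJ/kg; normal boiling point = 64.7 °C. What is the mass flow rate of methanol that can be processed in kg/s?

Δh = 2.53×(64.7−-52.3) + 1100 + 1.40×(125−64.7) = 1480.4 kJ/kg
Q = 897000 kJ/min = 14950 kJ/s = 14950 kJ/s
ṁ = Q/Δh = 14950 / 1480.4 = 10.098 kg/s

ṁ = 10.1 kg/s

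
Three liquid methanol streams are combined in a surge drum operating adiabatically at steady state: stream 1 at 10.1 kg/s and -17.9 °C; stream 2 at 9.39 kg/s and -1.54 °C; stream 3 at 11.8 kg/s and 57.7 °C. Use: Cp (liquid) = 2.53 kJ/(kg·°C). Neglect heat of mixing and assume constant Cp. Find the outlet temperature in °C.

T_out = 15.5 °C

Energy balance with Q = 0: Σ ṁᵢCp,ᵢ(T_out − Tᵢ) = 0
Σ ṁᵢCp,ᵢTᵢ = 10.1×2.53×-17.9 + 9.39×2.53×-1.54 + 11.8×2.53×57.7 = 1228.6
Σ ṁᵢCp,ᵢ = 10.1×2.53 + 9.39×2.53 + 11.8×2.53 = 79.164
T_out = 1228.6 / 79.164 = 15.52 °C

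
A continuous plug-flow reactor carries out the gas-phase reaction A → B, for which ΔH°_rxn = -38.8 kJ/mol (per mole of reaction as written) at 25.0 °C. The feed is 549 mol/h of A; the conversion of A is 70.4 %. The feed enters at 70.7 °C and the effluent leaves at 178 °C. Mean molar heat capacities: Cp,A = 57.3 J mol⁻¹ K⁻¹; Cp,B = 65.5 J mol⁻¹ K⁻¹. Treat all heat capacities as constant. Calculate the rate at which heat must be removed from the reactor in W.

Extent of reaction ξ = 0.704 × 549 = 386.5 mol/h
Reaction term: ξ·ΔH°_rxn = 386.5 × -38.8 = -14996 kJ/h
Sensible, feed 70.7→25 °C: -1437.6 kJ/h
Outlet flows (mol/h): A 162.5, B 386.5
Sensible, products 25→178 °C: 5297.9 kJ/h
Q = ΔH = -11136 kJ/h = -3.0933 kW
Heat removed = 3093.3 W

Q_out = 3090 W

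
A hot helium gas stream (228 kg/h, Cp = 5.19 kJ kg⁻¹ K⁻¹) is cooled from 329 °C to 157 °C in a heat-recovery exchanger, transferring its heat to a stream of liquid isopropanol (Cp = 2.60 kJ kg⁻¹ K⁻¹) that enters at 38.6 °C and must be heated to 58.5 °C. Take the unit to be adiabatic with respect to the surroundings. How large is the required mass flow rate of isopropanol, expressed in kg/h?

ṁ_c = 3930 kg/h

Heat released by hot stream: Q = 228 × 5.19 × (329 − 157) = 203530 kJ/h
Energy balance on cold side (adiabatic exchanger): Q = ṁ_c·Cp_c·(T_c,out − T_c,in)
ṁ_c = 203530 / [2.60 × (58.5 − 38.6)] = 3933.7 kg/h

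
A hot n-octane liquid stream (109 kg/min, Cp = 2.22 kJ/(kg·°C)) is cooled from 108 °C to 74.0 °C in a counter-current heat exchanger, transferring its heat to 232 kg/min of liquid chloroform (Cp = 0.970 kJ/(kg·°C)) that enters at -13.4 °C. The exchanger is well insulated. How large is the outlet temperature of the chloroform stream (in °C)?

Heat released by hot stream: Q = 109 × 2.22 × (108 − 74.0) = 8227.3 kJ/min
Energy balance on cold side (adiabatic exchanger): Q = ṁ_c·Cp_c·(T_c,out − T_c,in)
T_c,out = -13.4 + 8227.3/(232 × 0.970) = 23.159 °C

T_c,out = 23.2 °C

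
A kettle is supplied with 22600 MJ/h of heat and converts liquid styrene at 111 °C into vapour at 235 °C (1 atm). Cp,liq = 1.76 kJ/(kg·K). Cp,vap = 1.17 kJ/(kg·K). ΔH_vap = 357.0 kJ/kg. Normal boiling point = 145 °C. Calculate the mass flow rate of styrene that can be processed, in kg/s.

ṁ = 12.0 kg/s

Δh = 1.76×(145−111) + 357.0 + 1.17×(235−145) = 522.14 kJ/kg
Q = 22600 MJ/h = 6277.8 kJ/s = 6277.8 kJ/s
ṁ = Q/Δh = 6277.8 / 522.14 = 12.023 kg/s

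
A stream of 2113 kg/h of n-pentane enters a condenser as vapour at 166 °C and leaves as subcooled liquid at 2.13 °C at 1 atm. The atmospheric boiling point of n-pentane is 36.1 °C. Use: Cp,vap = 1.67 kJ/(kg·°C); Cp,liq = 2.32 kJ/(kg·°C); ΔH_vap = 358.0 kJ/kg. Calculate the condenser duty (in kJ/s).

vapour 166→36.1 °C: -216.93 kJ/kg
condensation at 36.1 °C: -358 kJ/kg
liquid 36.1→2.13 °C: -78.81 kJ/kg
Δh = -216.93 + -358 + -78.81 = -653.74 kJ/kg
Q = ṁ·Δh = 2113 kg/h × -653.74 kJ/kg = -1.3814e+06 kJ/h
|Q| = 383.71 kW

Q_c = 384 kJ/s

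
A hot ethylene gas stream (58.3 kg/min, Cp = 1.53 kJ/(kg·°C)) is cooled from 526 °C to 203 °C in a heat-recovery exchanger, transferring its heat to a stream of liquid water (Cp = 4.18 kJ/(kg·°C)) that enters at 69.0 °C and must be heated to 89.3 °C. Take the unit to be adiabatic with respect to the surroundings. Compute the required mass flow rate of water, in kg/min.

Heat released by hot stream: Q = 58.3 × 1.53 × (526 − 203) = 28811 kJ/min
Energy balance on cold side (adiabatic exchanger): Q = ṁ_c·Cp_c·(T_c,out − T_c,in)
ṁ_c = 28811 / [4.18 × (89.3 − 69.0)] = 339.54 kg/min

ṁ_c = 340 kg/min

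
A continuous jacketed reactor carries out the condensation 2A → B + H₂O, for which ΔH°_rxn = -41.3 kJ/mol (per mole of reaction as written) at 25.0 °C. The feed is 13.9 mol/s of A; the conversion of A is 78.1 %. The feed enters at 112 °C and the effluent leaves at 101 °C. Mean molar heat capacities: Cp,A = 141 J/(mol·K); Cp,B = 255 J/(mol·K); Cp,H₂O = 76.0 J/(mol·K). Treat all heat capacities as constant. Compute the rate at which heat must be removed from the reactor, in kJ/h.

Q_out = 812000 kJ/h

Extent of reaction ξ = 0.781 × 13.9 / 2 = 5.428 mol/s
Reaction term: ξ·ΔH°_rxn = 5.428 × -41.3 = -224.17 kJ/s
Sensible, feed 112→25 °C: -170.51 kJ/s
Outlet flows (mol/s): A 3.0441, B 5.428, H₂O 5.428
Sensible, products 25→101 °C: 169.17 kJ/s
Q = ΔH = -225.52 kJ/s = -225.52 kW
Heat removed = 811870 kJ/h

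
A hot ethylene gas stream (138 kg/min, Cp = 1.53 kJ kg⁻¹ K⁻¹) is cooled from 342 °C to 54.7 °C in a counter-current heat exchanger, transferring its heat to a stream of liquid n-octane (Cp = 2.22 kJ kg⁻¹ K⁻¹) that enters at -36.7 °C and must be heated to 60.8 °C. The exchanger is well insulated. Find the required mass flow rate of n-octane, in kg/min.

Heat released by hot stream: Q = 138 × 1.53 × (342 − 54.7) = 60661 kJ/min
Energy balance on cold side (adiabatic exchanger): Q = ṁ_c·Cp_c·(T_c,out − T_c,in)
ṁ_c = 60661 / [2.22 × (60.8 − -36.7)] = 280.25 kg/min

ṁ_c = 280 kg/min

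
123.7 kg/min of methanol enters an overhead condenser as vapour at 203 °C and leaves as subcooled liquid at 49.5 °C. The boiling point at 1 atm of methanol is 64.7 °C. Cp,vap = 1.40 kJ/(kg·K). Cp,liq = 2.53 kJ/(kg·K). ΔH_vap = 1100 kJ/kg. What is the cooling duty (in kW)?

Q_c = 2750 kW

vapour 203→64.7 °C: -193.62 kJ/kg
condensation at 64.7 °C: -1100 kJ/kg
liquid 64.7→49.5 °C: -38.456 kJ/kg
Δh = -193.62 + -1100 + -38.456 = -1332.1 kJ/kg
Q = ṁ·Δh = 123.7 kg/min × -1332.1 kJ/kg = -164780 kJ/min
|Q| = 2746.3 kW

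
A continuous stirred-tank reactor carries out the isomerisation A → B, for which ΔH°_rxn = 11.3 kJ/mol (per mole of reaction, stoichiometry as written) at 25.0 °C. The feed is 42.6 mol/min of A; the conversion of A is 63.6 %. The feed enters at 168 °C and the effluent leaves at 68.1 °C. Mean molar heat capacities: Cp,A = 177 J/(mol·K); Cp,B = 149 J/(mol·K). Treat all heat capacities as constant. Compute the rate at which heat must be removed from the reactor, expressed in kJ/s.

Extent of reaction ξ = 0.636 × 42.6 = 27.094 mol/min
Reaction term: ξ·ΔH°_rxn = 27.094 × 11.3 = 306.16 kJ/min
Sensible, feed 168→25 °C: -1078.2 kJ/min
Outlet flows (mol/min): A 15.506, B 27.094
Sensible, products 25→68.1 °C: 292.29 kJ/min
Q = ΔH = -479.8 kJ/min = -7.9967 kW
Heat removed = 7.9967 kJ/s

Q_out = 8.00 kJ/s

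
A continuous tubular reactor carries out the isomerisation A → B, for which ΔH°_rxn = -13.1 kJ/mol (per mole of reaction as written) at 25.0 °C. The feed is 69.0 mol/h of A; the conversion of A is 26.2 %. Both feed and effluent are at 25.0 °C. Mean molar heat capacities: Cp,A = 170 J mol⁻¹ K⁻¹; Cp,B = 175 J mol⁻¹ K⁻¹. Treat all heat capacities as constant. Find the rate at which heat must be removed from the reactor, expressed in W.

Extent of reaction ξ = 0.262 × 69.0 = 18.078 mol/h
Reaction term: ξ·ΔH°_rxn = 18.078 × -13.1 = -236.82 kJ/h
Q = ΔH = -236.82 kJ/h = -0.065784 kW
Heat removed = 65.784 W

Q_out = 65.8 W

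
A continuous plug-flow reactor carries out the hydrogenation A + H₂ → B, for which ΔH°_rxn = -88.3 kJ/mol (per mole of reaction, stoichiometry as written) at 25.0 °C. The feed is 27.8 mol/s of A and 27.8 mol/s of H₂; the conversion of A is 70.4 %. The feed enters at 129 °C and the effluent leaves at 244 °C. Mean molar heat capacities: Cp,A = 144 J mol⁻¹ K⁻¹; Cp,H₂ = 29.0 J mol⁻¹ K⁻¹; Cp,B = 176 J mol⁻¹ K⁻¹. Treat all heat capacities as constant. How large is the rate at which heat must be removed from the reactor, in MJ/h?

Q_out = 4180 MJ/h

Extent of reaction ξ = 0.704 × 27.8 = 19.571 mol/s
Reaction term: ξ·ΔH°_rxn = 19.571 × -88.3 = -1728.1 kJ/s
Sensible, feed 129→25 °C: -500.18 kJ/s
Outlet flows (mol/s): A 8.2288, H₂ 8.2288, B 19.571
Sensible, products 25→244 °C: 1066.1 kJ/s
Q = ΔH = -1162.2 kJ/s = -1162.2 kW
Heat removed = 4183.9 MJ/h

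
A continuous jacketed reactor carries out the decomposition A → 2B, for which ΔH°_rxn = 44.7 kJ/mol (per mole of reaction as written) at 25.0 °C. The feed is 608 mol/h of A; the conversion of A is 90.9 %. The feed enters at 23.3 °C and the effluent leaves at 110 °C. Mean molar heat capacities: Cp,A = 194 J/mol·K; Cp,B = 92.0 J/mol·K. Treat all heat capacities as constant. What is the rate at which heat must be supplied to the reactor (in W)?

Extent of reaction ξ = 0.909 × 608 = 552.67 mol/h
Reaction term: ξ·ΔH°_rxn = 552.67 × 44.7 = 24704 kJ/h
Sensible, feed 23.3→25 °C: 200.52 kJ/h
Outlet flows (mol/h): A 55.328, B 1105.3
Sensible, products 25→110 °C: 9556.1 kJ/h
Q = ΔH = 34461 kJ/h = 9.5725 kW
Heat supplied = 9572.5 W

Q_in = 9570 W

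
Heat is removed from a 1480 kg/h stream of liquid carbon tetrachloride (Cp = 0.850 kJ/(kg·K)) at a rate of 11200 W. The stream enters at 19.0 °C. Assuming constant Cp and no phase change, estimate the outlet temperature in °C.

Q = 11200 W = 40320 kJ/h
ΔT = Q/(ṁ·Cp) = 40320/(1480×0.850) = 32.051 K
T_out = 19.0 − 32.051 = -13.051 °C

T_out = -13.1 °C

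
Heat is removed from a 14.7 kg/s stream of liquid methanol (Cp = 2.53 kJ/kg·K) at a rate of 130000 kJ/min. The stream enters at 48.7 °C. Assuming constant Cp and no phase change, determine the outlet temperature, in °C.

T_out = -9.56 °C

Q = 130000 kJ/min = 2166.7 kJ/s
ΔT = Q/(ṁ·Cp) = 2166.7/(14.7×2.53) = 58.258 K
T_out = 48.7 − 58.258 = -9.5578 °C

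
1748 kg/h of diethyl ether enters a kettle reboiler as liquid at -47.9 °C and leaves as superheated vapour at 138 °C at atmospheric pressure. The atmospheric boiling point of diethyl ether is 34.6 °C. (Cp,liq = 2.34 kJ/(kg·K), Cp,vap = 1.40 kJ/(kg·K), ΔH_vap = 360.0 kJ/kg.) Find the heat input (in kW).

Q = 339 kW

liquid -47.9→34.6 °C: 193.05 kJ/kg
vaporisation at 34.6 °C: 360 kJ/kg
vapour 34.6→138 °C: 144.76 kJ/kg
Δh = 193.05 + 360 + 144.76 = 697.81 kJ/kg
Q = ṁ·Δh = 1748 kg/h × 697.81 kJ/kg = 1.2198e+06 kJ/h
|Q| = 338.83 kW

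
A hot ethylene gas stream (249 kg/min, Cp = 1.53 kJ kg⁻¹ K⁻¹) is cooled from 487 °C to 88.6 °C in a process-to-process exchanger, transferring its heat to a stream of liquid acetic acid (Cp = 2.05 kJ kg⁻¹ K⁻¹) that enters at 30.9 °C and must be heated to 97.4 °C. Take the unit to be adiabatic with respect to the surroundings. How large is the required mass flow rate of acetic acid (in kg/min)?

ṁ_c = 1110 kg/min

Heat released by hot stream: Q = 249 × 1.53 × (487 − 88.6) = 151780 kJ/min
Energy balance on cold side (adiabatic exchanger): Q = ṁ_c·Cp_c·(T_c,out − T_c,in)
ṁ_c = 151780 / [2.05 × (97.4 − 30.9)] = 1113.4 kg/min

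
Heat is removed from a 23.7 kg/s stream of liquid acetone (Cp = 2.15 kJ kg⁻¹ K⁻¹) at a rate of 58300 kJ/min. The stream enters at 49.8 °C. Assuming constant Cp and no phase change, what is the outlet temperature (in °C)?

Q = 58300 kJ/min = 971.67 kJ/s
ΔT = Q/(ṁ·Cp) = 971.67/(23.7×2.15) = 19.069 K
T_out = 49.8 − 19.069 = 30.731 °C

T_out = 30.7 °C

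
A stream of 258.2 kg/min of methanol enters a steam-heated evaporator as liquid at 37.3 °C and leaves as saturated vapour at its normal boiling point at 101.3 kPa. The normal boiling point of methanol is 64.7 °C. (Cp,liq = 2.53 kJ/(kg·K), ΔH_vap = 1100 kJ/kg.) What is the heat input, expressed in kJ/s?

liquid 37.3→64.7 °C: 69.322 kJ/kg
vaporisation at 64.7 °C: 1100 kJ/kg
Δh = 69.322 + 1100 = 1169.3 kJ/kg
Q = ṁ·Δh = 258.2 kg/min × 1169.3 kJ/kg = 301920 kJ/min
|Q| = 5032 kW

Q = 5030 kJ/s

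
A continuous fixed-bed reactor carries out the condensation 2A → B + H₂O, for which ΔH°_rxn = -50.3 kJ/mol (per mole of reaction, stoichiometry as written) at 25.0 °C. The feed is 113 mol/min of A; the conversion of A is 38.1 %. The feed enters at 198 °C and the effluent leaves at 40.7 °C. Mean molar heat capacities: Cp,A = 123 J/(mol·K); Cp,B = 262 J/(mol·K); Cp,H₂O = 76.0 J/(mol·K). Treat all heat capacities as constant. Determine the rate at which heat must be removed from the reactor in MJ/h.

Extent of reaction ξ = 0.381 × 113 / 2 = 21.526 mol/min
Reaction term: ξ·ΔH°_rxn = 21.526 × -50.3 = -1082.8 kJ/min
Sensible, feed 198→25 °C: -2404.5 kJ/min
Outlet flows (mol/min): A 69.947, B 21.526, H₂O 21.526
Sensible, products 25→40.7 °C: 249.31 kJ/min
Q = ΔH = -3238 kJ/min = -53.967 kW
Heat removed = 194.28 MJ/h

Q_out = 194 MJ/h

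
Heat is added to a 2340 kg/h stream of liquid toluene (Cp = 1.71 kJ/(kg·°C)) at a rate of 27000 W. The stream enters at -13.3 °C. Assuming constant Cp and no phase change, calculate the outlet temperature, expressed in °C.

T_out = 11.0 °C

Q = 27000 W = 97200 kJ/h
ΔT = Q/(ṁ·Cp) = 97200/(2340×1.71) = 24.291 K
T_out = -13.3 + 24.291 = 10.991 °C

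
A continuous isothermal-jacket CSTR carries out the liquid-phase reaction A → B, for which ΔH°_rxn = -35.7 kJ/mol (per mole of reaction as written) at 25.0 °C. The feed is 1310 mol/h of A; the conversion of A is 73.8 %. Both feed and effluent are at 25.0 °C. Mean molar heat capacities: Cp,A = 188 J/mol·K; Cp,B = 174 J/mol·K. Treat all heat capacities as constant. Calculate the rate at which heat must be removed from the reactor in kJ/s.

Extent of reaction ξ = 0.738 × 1310 = 966.78 mol/h
Reaction term: ξ·ΔH°_rxn = 966.78 × -35.7 = -34514 kJ/h
Q = ΔH = -34514 kJ/h = -9.5872 kW
Heat removed = 9.5872 kJ/s

Q_out = 9.59 kJ/s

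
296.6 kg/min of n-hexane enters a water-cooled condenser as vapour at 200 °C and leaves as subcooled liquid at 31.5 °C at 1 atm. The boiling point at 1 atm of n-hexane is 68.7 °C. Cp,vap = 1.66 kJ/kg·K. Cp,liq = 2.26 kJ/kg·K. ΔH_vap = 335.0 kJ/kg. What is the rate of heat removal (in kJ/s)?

Q_c = 3150 kJ/s

vapour 200→68.7 °C: -217.96 kJ/kg
condensation at 68.7 °C: -335 kJ/kg
liquid 68.7→31.5 °C: -84.072 kJ/kg
Δh = -217.96 + -335 + -84.072 = -637.03 kJ/kg
Q = ṁ·Δh = 296.6 kg/min × -637.03 kJ/kg = -188940 kJ/min
|Q| = 3149.1 kW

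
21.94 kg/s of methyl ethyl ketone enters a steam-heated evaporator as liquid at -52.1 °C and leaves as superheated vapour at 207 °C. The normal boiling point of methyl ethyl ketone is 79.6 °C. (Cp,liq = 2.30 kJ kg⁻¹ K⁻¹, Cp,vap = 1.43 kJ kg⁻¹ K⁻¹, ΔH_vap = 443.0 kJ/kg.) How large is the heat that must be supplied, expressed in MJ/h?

liquid -52.1→79.6 °C: 302.91 kJ/kg
vaporisation at 79.6 °C: 443 kJ/kg
vapour 79.6→207 °C: 182.18 kJ/kg
Δh = 302.91 + 443 + 182.18 = 928.09 kJ/kg
Q = ṁ·Δh = 21.94 kg/s × 928.09 kJ/kg = 20362 kJ/s
|Q| = 20362 kW = 73304 MJ/h

Q = 73300 MJ/h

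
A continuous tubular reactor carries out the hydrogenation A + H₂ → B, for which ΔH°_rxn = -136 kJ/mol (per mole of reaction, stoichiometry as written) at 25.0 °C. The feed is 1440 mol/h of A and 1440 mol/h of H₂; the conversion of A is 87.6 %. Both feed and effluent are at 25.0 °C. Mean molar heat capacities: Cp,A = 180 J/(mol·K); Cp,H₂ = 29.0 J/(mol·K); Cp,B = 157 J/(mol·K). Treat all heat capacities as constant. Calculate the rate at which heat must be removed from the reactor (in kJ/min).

Q_out = 2860 kJ/min

Extent of reaction ξ = 0.876 × 1440 = 1261.4 mol/h
Reaction term: ξ·ΔH°_rxn = 1261.4 × -136 = -171560 kJ/h
Q = ΔH = -171560 kJ/h = -47.654 kW
Heat removed = 2859.3 kJ/min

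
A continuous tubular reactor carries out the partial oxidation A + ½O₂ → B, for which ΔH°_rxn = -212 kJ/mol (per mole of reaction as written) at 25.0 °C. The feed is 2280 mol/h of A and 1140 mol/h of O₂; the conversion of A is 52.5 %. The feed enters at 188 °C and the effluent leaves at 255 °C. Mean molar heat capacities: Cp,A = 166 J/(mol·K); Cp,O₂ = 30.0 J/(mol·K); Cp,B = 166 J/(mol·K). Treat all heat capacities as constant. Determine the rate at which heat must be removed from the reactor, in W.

Extent of reaction ξ = 0.525 × 2280 = 1197 mol/h
Reaction term: ξ·ΔH°_rxn = 1197 × -212 = -253760 kJ/h
Sensible, feed 188→25 °C: -67267 kJ/h
Outlet flows (mol/h): A 1083, O₂ 541.5, B 1197
Sensible, products 25→255 °C: 90787 kJ/h
Q = ΔH = -230240 kJ/h = -63.957 kW
Heat removed = 63957 W

Q_out = 64000 W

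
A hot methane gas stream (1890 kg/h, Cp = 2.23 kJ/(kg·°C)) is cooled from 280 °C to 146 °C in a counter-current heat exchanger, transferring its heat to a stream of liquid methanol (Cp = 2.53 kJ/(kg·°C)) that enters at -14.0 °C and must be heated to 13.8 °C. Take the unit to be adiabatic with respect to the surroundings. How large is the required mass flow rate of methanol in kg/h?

Heat released by hot stream: Q = 1890 × 2.23 × (280 − 146) = 564770 kJ/h
Energy balance on cold side (adiabatic exchanger): Q = ṁ_c·Cp_c·(T_c,out − T_c,in)
ṁ_c = 564770 / [2.53 × (13.8 − -14.0)] = 8029.8 kg/h

ṁ_c = 8030 kg/h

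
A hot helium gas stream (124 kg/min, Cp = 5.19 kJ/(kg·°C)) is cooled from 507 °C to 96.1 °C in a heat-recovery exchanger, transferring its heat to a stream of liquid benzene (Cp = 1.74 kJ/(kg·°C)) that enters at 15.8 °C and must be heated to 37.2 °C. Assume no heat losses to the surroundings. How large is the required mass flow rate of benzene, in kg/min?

Heat released by hot stream: Q = 124 × 5.19 × (507 − 96.1) = 264440 kJ/min
Energy balance on cold side (adiabatic exchanger): Q = ṁ_c·Cp_c·(T_c,out − T_c,in)
ṁ_c = 264440 / [1.74 × (37.2 − 15.8)] = 7101.7 kg/min

ṁ_c = 7100 kg/min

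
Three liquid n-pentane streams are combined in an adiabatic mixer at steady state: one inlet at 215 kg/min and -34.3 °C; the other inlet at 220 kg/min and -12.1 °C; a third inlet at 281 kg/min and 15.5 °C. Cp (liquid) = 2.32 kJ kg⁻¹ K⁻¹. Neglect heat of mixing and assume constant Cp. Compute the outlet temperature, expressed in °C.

Energy balance with Q = 0: Σ ṁᵢCp,ᵢ(T_out − Tᵢ) = 0
Σ ṁᵢCp,ᵢTᵢ = 215×2.32×-34.3 + 220×2.32×-12.1 + 281×2.32×15.5 = -13180
Σ ṁᵢCp,ᵢ = 215×2.32 + 220×2.32 + 281×2.32 = 1661.1
T_out = -13180 / 1661.1 = -7.9344 °C

T_out = -7.93 °C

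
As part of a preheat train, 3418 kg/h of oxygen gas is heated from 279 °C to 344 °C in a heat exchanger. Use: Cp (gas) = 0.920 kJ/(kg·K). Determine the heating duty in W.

Q = 56800 W

Q = ṁ·Cp·ΔT = 3418 × 0.920 × (344 − 279) = 204400 kJ/h
Converting: 204400 / 3600 s = 56.777 kW
Heating duty = 56777 W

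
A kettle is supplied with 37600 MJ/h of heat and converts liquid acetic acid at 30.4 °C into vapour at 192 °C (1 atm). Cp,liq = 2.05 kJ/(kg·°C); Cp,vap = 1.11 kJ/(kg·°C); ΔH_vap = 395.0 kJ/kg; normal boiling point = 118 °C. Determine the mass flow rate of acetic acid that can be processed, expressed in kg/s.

Δh = 2.05×(118−30.4) + 395.0 + 1.11×(192−118) = 656.72 kJ/kg
Q = 37600 MJ/h = 10444 kJ/s = 10444 kJ/s
ṁ = Q/Δh = 10444 / 656.72 = 15.904 kg/s

ṁ = 15.9 kg/s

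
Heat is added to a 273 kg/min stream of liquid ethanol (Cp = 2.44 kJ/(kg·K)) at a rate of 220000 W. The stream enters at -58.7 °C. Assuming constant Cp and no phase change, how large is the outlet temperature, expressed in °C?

T_out = -38.9 °C

Q = 220000 W = 13200 kJ/min
ΔT = Q/(ṁ·Cp) = 13200/(273×2.44) = 19.816 K
T_out = -58.7 + 19.816 = -38.884 °C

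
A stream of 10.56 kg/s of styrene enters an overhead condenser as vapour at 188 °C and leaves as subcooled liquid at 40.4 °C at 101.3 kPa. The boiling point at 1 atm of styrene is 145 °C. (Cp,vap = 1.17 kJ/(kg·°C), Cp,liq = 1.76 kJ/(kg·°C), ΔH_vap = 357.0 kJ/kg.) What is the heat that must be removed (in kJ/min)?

vapour 188→145 °C: -50.31 kJ/kg
condensation at 145 °C: -357 kJ/kg
liquid 145→40.4 °C: -184.1 kJ/kg
Δh = -50.31 + -357 + -184.1 = -591.41 kJ/kg
Q = ṁ·Δh = 10.56 kg/s × -591.41 kJ/kg = -6245.2 kJ/s
|Q| = 6245.2 kW = 374710 kJ/min

Q_c = 375000 kJ/min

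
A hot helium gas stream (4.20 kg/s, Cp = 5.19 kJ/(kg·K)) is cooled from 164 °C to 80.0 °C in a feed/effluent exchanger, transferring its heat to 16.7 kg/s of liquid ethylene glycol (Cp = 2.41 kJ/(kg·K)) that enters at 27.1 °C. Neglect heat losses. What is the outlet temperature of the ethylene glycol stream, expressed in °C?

Heat released by hot stream: Q = 4.20 × 5.19 × (164 − 80.0) = 1831 kJ/s
Energy balance on cold side (adiabatic exchanger): Q = ṁ_c·Cp_c·(T_c,out − T_c,in)
T_c,out = 27.1 + 1831/(16.7 × 2.41) = 72.595 °C

T_c,out = 72.6 °C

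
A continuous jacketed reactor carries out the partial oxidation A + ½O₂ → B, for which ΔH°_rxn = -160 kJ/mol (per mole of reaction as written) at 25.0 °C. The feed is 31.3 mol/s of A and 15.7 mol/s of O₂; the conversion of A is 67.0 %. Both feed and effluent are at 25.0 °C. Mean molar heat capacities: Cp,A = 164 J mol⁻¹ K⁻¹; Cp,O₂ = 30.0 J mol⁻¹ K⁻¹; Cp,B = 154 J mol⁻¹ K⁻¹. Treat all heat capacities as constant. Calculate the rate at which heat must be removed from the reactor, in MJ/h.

Q_out = 12100 MJ/h

Extent of reaction ξ = 0.670 × 31.3 = 20.971 mol/s
Reaction term: ξ·ΔH°_rxn = 20.971 × -160 = -3355.4 kJ/s
Q = ΔH = -3355.4 kJ/s = -3355.4 kW
Heat removed = 12079 MJ/h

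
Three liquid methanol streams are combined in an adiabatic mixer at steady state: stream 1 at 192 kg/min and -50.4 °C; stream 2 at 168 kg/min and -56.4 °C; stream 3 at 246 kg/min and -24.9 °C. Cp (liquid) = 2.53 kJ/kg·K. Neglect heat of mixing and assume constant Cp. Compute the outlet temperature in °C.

T_out = -41.7 °C

No heat crosses the boundary, so H_out = H_in.
T_out = Σ ṁᵢCp,ᵢTᵢ / Σ ṁᵢCp,ᵢ
      = -63952 / 1533.2 = -41.712 °C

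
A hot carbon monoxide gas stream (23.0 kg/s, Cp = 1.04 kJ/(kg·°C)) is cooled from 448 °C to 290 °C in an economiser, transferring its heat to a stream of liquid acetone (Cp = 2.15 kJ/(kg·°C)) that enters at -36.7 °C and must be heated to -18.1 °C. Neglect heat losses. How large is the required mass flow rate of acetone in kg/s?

ṁ_c = 94.5 kg/s

Heat released by hot stream: Q = 23.0 × 1.04 × (448 − 290) = 3779.4 kJ/s
Energy balance on cold side (adiabatic exchanger): Q = ṁ_c·Cp_c·(T_c,out − T_c,in)
ṁ_c = 3779.4 / [2.15 × (-18.1 − -36.7)] = 94.508 kg/s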